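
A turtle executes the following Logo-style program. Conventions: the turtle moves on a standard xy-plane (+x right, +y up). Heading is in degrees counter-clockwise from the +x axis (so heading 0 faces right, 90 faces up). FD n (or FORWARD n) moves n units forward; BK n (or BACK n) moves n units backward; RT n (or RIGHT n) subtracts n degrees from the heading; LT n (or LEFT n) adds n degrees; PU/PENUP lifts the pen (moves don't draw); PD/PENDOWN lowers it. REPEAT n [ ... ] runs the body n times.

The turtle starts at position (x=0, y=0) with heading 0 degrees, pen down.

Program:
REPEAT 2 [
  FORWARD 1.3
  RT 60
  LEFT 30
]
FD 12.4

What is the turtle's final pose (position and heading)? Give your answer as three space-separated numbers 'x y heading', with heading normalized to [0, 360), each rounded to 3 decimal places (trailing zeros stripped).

Answer: 8.626 -11.389 300

Derivation:
Executing turtle program step by step:
Start: pos=(0,0), heading=0, pen down
REPEAT 2 [
  -- iteration 1/2 --
  FD 1.3: (0,0) -> (1.3,0) [heading=0, draw]
  RT 60: heading 0 -> 300
  LT 30: heading 300 -> 330
  -- iteration 2/2 --
  FD 1.3: (1.3,0) -> (2.426,-0.65) [heading=330, draw]
  RT 60: heading 330 -> 270
  LT 30: heading 270 -> 300
]
FD 12.4: (2.426,-0.65) -> (8.626,-11.389) [heading=300, draw]
Final: pos=(8.626,-11.389), heading=300, 3 segment(s) drawn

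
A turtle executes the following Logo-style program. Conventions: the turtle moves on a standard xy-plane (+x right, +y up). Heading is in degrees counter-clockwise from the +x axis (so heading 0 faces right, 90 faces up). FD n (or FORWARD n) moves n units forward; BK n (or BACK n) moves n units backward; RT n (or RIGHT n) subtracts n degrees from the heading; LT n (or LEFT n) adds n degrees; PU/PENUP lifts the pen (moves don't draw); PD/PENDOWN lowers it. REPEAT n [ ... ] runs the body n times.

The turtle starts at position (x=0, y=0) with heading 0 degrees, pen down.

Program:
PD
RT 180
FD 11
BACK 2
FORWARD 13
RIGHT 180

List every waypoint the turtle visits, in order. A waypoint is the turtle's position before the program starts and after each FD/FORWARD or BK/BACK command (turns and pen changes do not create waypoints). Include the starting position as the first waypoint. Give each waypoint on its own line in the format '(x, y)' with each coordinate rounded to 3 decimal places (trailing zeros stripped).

Executing turtle program step by step:
Start: pos=(0,0), heading=0, pen down
PD: pen down
RT 180: heading 0 -> 180
FD 11: (0,0) -> (-11,0) [heading=180, draw]
BK 2: (-11,0) -> (-9,0) [heading=180, draw]
FD 13: (-9,0) -> (-22,0) [heading=180, draw]
RT 180: heading 180 -> 0
Final: pos=(-22,0), heading=0, 3 segment(s) drawn
Waypoints (4 total):
(0, 0)
(-11, 0)
(-9, 0)
(-22, 0)

Answer: (0, 0)
(-11, 0)
(-9, 0)
(-22, 0)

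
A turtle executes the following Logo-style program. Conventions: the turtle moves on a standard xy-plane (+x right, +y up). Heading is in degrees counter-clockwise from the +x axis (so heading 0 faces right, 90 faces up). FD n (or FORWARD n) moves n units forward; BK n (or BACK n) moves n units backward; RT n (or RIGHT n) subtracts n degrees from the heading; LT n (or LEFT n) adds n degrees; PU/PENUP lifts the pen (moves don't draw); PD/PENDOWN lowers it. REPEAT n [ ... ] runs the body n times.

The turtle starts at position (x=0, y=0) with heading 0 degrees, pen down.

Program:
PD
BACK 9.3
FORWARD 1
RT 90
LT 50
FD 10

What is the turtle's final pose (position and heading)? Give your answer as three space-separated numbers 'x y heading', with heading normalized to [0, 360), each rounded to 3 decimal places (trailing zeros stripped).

Executing turtle program step by step:
Start: pos=(0,0), heading=0, pen down
PD: pen down
BK 9.3: (0,0) -> (-9.3,0) [heading=0, draw]
FD 1: (-9.3,0) -> (-8.3,0) [heading=0, draw]
RT 90: heading 0 -> 270
LT 50: heading 270 -> 320
FD 10: (-8.3,0) -> (-0.64,-6.428) [heading=320, draw]
Final: pos=(-0.64,-6.428), heading=320, 3 segment(s) drawn

Answer: -0.64 -6.428 320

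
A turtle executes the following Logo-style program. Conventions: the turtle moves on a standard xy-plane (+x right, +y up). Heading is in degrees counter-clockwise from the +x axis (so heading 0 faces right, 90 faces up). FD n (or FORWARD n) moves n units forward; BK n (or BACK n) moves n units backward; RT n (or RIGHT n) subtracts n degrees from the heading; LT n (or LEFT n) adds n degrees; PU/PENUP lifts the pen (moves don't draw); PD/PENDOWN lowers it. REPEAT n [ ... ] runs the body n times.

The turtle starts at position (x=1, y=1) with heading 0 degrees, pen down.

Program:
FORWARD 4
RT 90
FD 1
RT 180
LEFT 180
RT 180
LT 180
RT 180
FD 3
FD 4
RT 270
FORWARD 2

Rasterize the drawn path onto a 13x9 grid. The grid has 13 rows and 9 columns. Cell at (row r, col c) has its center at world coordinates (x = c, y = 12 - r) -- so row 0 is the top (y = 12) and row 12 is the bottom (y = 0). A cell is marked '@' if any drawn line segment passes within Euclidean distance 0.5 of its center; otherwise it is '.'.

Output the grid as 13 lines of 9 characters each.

Answer: .........
.........
.........
.........
.........
...@@@...
.....@...
.....@...
.....@...
.....@...
.....@...
.@@@@@...
.....@...

Derivation:
Segment 0: (1,1) -> (5,1)
Segment 1: (5,1) -> (5,0)
Segment 2: (5,0) -> (5,3)
Segment 3: (5,3) -> (5,7)
Segment 4: (5,7) -> (3,7)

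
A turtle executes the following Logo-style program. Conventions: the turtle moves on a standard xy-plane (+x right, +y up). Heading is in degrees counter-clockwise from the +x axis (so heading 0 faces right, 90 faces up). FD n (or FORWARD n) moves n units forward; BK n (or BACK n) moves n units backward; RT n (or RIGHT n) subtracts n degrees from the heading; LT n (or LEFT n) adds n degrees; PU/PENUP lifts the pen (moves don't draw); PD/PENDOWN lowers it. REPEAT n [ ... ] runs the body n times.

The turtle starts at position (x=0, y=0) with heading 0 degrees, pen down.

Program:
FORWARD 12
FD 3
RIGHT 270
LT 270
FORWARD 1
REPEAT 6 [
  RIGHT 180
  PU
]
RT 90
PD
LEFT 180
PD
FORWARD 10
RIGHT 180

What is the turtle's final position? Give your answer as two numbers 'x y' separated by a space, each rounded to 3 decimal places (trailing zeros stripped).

Answer: 16 10

Derivation:
Executing turtle program step by step:
Start: pos=(0,0), heading=0, pen down
FD 12: (0,0) -> (12,0) [heading=0, draw]
FD 3: (12,0) -> (15,0) [heading=0, draw]
RT 270: heading 0 -> 90
LT 270: heading 90 -> 0
FD 1: (15,0) -> (16,0) [heading=0, draw]
REPEAT 6 [
  -- iteration 1/6 --
  RT 180: heading 0 -> 180
  PU: pen up
  -- iteration 2/6 --
  RT 180: heading 180 -> 0
  PU: pen up
  -- iteration 3/6 --
  RT 180: heading 0 -> 180
  PU: pen up
  -- iteration 4/6 --
  RT 180: heading 180 -> 0
  PU: pen up
  -- iteration 5/6 --
  RT 180: heading 0 -> 180
  PU: pen up
  -- iteration 6/6 --
  RT 180: heading 180 -> 0
  PU: pen up
]
RT 90: heading 0 -> 270
PD: pen down
LT 180: heading 270 -> 90
PD: pen down
FD 10: (16,0) -> (16,10) [heading=90, draw]
RT 180: heading 90 -> 270
Final: pos=(16,10), heading=270, 4 segment(s) drawn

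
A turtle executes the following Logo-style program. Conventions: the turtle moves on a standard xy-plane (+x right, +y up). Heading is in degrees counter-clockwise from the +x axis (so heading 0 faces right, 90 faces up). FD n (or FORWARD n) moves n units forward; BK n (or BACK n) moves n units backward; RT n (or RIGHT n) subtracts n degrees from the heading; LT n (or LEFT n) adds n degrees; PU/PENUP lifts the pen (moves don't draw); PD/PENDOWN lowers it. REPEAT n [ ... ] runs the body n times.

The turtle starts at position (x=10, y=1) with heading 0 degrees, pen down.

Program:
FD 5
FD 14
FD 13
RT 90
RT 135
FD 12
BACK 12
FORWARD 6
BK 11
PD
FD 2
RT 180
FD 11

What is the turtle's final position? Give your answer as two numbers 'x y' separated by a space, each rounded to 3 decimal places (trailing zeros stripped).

Executing turtle program step by step:
Start: pos=(10,1), heading=0, pen down
FD 5: (10,1) -> (15,1) [heading=0, draw]
FD 14: (15,1) -> (29,1) [heading=0, draw]
FD 13: (29,1) -> (42,1) [heading=0, draw]
RT 90: heading 0 -> 270
RT 135: heading 270 -> 135
FD 12: (42,1) -> (33.515,9.485) [heading=135, draw]
BK 12: (33.515,9.485) -> (42,1) [heading=135, draw]
FD 6: (42,1) -> (37.757,5.243) [heading=135, draw]
BK 11: (37.757,5.243) -> (45.536,-2.536) [heading=135, draw]
PD: pen down
FD 2: (45.536,-2.536) -> (44.121,-1.121) [heading=135, draw]
RT 180: heading 135 -> 315
FD 11: (44.121,-1.121) -> (51.899,-8.899) [heading=315, draw]
Final: pos=(51.899,-8.899), heading=315, 9 segment(s) drawn

Answer: 51.899 -8.899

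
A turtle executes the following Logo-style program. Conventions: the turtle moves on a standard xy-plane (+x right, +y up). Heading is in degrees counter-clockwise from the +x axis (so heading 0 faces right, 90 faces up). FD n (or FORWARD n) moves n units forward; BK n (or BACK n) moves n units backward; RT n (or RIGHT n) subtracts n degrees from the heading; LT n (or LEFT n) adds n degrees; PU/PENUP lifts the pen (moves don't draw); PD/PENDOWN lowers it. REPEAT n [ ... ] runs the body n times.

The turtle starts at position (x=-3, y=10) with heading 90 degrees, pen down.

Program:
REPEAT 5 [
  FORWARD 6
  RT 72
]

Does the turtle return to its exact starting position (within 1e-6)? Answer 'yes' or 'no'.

Executing turtle program step by step:
Start: pos=(-3,10), heading=90, pen down
REPEAT 5 [
  -- iteration 1/5 --
  FD 6: (-3,10) -> (-3,16) [heading=90, draw]
  RT 72: heading 90 -> 18
  -- iteration 2/5 --
  FD 6: (-3,16) -> (2.706,17.854) [heading=18, draw]
  RT 72: heading 18 -> 306
  -- iteration 3/5 --
  FD 6: (2.706,17.854) -> (6.233,13) [heading=306, draw]
  RT 72: heading 306 -> 234
  -- iteration 4/5 --
  FD 6: (6.233,13) -> (2.706,8.146) [heading=234, draw]
  RT 72: heading 234 -> 162
  -- iteration 5/5 --
  FD 6: (2.706,8.146) -> (-3,10) [heading=162, draw]
  RT 72: heading 162 -> 90
]
Final: pos=(-3,10), heading=90, 5 segment(s) drawn

Start position: (-3, 10)
Final position: (-3, 10)
Distance = 0; < 1e-6 -> CLOSED

Answer: yes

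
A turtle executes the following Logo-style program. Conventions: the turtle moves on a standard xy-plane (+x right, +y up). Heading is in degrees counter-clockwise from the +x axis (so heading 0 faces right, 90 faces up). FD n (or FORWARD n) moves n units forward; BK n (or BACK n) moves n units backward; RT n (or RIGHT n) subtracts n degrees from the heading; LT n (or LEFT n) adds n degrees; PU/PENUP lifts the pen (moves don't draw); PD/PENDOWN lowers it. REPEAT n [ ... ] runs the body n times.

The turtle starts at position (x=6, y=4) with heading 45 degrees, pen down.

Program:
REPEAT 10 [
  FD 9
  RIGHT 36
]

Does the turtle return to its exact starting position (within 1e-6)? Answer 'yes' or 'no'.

Answer: yes

Derivation:
Executing turtle program step by step:
Start: pos=(6,4), heading=45, pen down
REPEAT 10 [
  -- iteration 1/10 --
  FD 9: (6,4) -> (12.364,10.364) [heading=45, draw]
  RT 36: heading 45 -> 9
  -- iteration 2/10 --
  FD 9: (12.364,10.364) -> (21.253,11.772) [heading=9, draw]
  RT 36: heading 9 -> 333
  -- iteration 3/10 --
  FD 9: (21.253,11.772) -> (29.272,7.686) [heading=333, draw]
  RT 36: heading 333 -> 297
  -- iteration 4/10 --
  FD 9: (29.272,7.686) -> (33.358,-0.333) [heading=297, draw]
  RT 36: heading 297 -> 261
  -- iteration 5/10 --
  FD 9: (33.358,-0.333) -> (31.95,-9.222) [heading=261, draw]
  RT 36: heading 261 -> 225
  -- iteration 6/10 --
  FD 9: (31.95,-9.222) -> (25.586,-15.586) [heading=225, draw]
  RT 36: heading 225 -> 189
  -- iteration 7/10 --
  FD 9: (25.586,-15.586) -> (16.697,-16.994) [heading=189, draw]
  RT 36: heading 189 -> 153
  -- iteration 8/10 --
  FD 9: (16.697,-16.994) -> (8.678,-12.908) [heading=153, draw]
  RT 36: heading 153 -> 117
  -- iteration 9/10 --
  FD 9: (8.678,-12.908) -> (4.592,-4.889) [heading=117, draw]
  RT 36: heading 117 -> 81
  -- iteration 10/10 --
  FD 9: (4.592,-4.889) -> (6,4) [heading=81, draw]
  RT 36: heading 81 -> 45
]
Final: pos=(6,4), heading=45, 10 segment(s) drawn

Start position: (6, 4)
Final position: (6, 4)
Distance = 0; < 1e-6 -> CLOSED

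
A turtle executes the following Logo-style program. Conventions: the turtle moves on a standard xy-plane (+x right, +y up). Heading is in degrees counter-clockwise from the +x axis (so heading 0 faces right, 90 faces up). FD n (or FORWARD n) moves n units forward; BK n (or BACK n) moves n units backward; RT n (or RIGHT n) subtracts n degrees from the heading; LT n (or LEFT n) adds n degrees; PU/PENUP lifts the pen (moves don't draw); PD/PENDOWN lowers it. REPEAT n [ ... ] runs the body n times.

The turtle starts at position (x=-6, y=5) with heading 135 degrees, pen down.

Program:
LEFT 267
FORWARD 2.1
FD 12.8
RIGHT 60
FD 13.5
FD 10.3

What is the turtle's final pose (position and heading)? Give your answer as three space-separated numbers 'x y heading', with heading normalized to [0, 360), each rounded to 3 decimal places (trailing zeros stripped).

Executing turtle program step by step:
Start: pos=(-6,5), heading=135, pen down
LT 267: heading 135 -> 42
FD 2.1: (-6,5) -> (-4.439,6.405) [heading=42, draw]
FD 12.8: (-4.439,6.405) -> (5.073,14.97) [heading=42, draw]
RT 60: heading 42 -> 342
FD 13.5: (5.073,14.97) -> (17.912,10.798) [heading=342, draw]
FD 10.3: (17.912,10.798) -> (27.708,7.615) [heading=342, draw]
Final: pos=(27.708,7.615), heading=342, 4 segment(s) drawn

Answer: 27.708 7.615 342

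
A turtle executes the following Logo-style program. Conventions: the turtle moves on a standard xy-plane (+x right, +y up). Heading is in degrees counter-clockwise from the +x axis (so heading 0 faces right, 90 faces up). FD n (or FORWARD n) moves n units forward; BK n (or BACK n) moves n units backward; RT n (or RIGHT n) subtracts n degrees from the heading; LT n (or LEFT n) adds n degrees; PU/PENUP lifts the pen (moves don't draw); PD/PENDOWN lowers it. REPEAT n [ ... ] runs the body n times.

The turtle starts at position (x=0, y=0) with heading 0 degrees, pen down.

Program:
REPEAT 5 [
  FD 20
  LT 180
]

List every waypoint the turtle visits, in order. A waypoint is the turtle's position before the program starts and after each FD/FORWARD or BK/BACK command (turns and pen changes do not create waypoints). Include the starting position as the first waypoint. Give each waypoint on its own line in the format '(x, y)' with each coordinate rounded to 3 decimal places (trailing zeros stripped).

Executing turtle program step by step:
Start: pos=(0,0), heading=0, pen down
REPEAT 5 [
  -- iteration 1/5 --
  FD 20: (0,0) -> (20,0) [heading=0, draw]
  LT 180: heading 0 -> 180
  -- iteration 2/5 --
  FD 20: (20,0) -> (0,0) [heading=180, draw]
  LT 180: heading 180 -> 0
  -- iteration 3/5 --
  FD 20: (0,0) -> (20,0) [heading=0, draw]
  LT 180: heading 0 -> 180
  -- iteration 4/5 --
  FD 20: (20,0) -> (0,0) [heading=180, draw]
  LT 180: heading 180 -> 0
  -- iteration 5/5 --
  FD 20: (0,0) -> (20,0) [heading=0, draw]
  LT 180: heading 0 -> 180
]
Final: pos=(20,0), heading=180, 5 segment(s) drawn
Waypoints (6 total):
(0, 0)
(20, 0)
(0, 0)
(20, 0)
(0, 0)
(20, 0)

Answer: (0, 0)
(20, 0)
(0, 0)
(20, 0)
(0, 0)
(20, 0)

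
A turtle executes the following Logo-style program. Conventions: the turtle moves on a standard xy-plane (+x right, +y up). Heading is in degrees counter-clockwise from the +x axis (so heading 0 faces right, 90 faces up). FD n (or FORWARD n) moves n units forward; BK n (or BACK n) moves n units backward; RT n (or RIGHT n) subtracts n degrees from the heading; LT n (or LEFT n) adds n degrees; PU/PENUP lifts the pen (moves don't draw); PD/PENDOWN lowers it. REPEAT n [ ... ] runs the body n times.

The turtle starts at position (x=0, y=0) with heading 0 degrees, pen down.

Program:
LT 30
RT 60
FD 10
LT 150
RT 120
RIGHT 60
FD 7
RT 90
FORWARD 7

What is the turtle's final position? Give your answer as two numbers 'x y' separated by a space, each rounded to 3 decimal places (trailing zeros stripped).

Answer: 6.098 -14.562

Derivation:
Executing turtle program step by step:
Start: pos=(0,0), heading=0, pen down
LT 30: heading 0 -> 30
RT 60: heading 30 -> 330
FD 10: (0,0) -> (8.66,-5) [heading=330, draw]
LT 150: heading 330 -> 120
RT 120: heading 120 -> 0
RT 60: heading 0 -> 300
FD 7: (8.66,-5) -> (12.16,-11.062) [heading=300, draw]
RT 90: heading 300 -> 210
FD 7: (12.16,-11.062) -> (6.098,-14.562) [heading=210, draw]
Final: pos=(6.098,-14.562), heading=210, 3 segment(s) drawn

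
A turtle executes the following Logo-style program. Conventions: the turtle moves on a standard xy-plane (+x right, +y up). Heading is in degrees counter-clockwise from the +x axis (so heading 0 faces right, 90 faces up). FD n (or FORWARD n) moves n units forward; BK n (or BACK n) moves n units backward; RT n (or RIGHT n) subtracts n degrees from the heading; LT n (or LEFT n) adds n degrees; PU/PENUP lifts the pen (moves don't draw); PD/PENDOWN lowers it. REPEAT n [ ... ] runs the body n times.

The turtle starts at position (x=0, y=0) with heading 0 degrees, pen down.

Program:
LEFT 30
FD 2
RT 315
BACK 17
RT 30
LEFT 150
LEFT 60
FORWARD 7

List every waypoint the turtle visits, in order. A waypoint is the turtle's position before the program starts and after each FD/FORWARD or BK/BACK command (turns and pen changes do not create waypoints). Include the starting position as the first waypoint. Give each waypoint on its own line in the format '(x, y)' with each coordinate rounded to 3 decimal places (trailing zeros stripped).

Answer: (0, 0)
(1.732, 1)
(-2.668, -15.421)
(-4.48, -22.182)

Derivation:
Executing turtle program step by step:
Start: pos=(0,0), heading=0, pen down
LT 30: heading 0 -> 30
FD 2: (0,0) -> (1.732,1) [heading=30, draw]
RT 315: heading 30 -> 75
BK 17: (1.732,1) -> (-2.668,-15.421) [heading=75, draw]
RT 30: heading 75 -> 45
LT 150: heading 45 -> 195
LT 60: heading 195 -> 255
FD 7: (-2.668,-15.421) -> (-4.48,-22.182) [heading=255, draw]
Final: pos=(-4.48,-22.182), heading=255, 3 segment(s) drawn
Waypoints (4 total):
(0, 0)
(1.732, 1)
(-2.668, -15.421)
(-4.48, -22.182)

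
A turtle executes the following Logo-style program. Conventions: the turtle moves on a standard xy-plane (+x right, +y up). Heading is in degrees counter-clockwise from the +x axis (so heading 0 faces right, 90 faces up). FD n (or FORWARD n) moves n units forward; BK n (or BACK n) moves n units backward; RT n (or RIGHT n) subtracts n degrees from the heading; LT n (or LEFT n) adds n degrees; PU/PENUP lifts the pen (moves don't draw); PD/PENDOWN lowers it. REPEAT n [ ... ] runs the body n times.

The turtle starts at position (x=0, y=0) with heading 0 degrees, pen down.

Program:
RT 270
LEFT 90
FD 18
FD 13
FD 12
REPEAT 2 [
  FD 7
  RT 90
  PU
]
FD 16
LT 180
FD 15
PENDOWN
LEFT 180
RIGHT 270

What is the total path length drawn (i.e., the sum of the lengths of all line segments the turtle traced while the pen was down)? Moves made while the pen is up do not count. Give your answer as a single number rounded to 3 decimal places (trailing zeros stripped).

Answer: 50

Derivation:
Executing turtle program step by step:
Start: pos=(0,0), heading=0, pen down
RT 270: heading 0 -> 90
LT 90: heading 90 -> 180
FD 18: (0,0) -> (-18,0) [heading=180, draw]
FD 13: (-18,0) -> (-31,0) [heading=180, draw]
FD 12: (-31,0) -> (-43,0) [heading=180, draw]
REPEAT 2 [
  -- iteration 1/2 --
  FD 7: (-43,0) -> (-50,0) [heading=180, draw]
  RT 90: heading 180 -> 90
  PU: pen up
  -- iteration 2/2 --
  FD 7: (-50,0) -> (-50,7) [heading=90, move]
  RT 90: heading 90 -> 0
  PU: pen up
]
FD 16: (-50,7) -> (-34,7) [heading=0, move]
LT 180: heading 0 -> 180
FD 15: (-34,7) -> (-49,7) [heading=180, move]
PD: pen down
LT 180: heading 180 -> 0
RT 270: heading 0 -> 90
Final: pos=(-49,7), heading=90, 4 segment(s) drawn

Segment lengths:
  seg 1: (0,0) -> (-18,0), length = 18
  seg 2: (-18,0) -> (-31,0), length = 13
  seg 3: (-31,0) -> (-43,0), length = 12
  seg 4: (-43,0) -> (-50,0), length = 7
Total = 50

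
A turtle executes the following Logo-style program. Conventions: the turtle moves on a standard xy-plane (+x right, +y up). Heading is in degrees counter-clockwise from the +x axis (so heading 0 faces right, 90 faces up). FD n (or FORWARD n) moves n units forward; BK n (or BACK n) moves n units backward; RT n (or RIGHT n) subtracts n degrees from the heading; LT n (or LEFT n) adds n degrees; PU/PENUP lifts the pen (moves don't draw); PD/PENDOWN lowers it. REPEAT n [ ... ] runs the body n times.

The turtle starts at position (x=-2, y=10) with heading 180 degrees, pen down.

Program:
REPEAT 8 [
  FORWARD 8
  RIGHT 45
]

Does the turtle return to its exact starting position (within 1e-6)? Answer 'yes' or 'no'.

Executing turtle program step by step:
Start: pos=(-2,10), heading=180, pen down
REPEAT 8 [
  -- iteration 1/8 --
  FD 8: (-2,10) -> (-10,10) [heading=180, draw]
  RT 45: heading 180 -> 135
  -- iteration 2/8 --
  FD 8: (-10,10) -> (-15.657,15.657) [heading=135, draw]
  RT 45: heading 135 -> 90
  -- iteration 3/8 --
  FD 8: (-15.657,15.657) -> (-15.657,23.657) [heading=90, draw]
  RT 45: heading 90 -> 45
  -- iteration 4/8 --
  FD 8: (-15.657,23.657) -> (-10,29.314) [heading=45, draw]
  RT 45: heading 45 -> 0
  -- iteration 5/8 --
  FD 8: (-10,29.314) -> (-2,29.314) [heading=0, draw]
  RT 45: heading 0 -> 315
  -- iteration 6/8 --
  FD 8: (-2,29.314) -> (3.657,23.657) [heading=315, draw]
  RT 45: heading 315 -> 270
  -- iteration 7/8 --
  FD 8: (3.657,23.657) -> (3.657,15.657) [heading=270, draw]
  RT 45: heading 270 -> 225
  -- iteration 8/8 --
  FD 8: (3.657,15.657) -> (-2,10) [heading=225, draw]
  RT 45: heading 225 -> 180
]
Final: pos=(-2,10), heading=180, 8 segment(s) drawn

Start position: (-2, 10)
Final position: (-2, 10)
Distance = 0; < 1e-6 -> CLOSED

Answer: yes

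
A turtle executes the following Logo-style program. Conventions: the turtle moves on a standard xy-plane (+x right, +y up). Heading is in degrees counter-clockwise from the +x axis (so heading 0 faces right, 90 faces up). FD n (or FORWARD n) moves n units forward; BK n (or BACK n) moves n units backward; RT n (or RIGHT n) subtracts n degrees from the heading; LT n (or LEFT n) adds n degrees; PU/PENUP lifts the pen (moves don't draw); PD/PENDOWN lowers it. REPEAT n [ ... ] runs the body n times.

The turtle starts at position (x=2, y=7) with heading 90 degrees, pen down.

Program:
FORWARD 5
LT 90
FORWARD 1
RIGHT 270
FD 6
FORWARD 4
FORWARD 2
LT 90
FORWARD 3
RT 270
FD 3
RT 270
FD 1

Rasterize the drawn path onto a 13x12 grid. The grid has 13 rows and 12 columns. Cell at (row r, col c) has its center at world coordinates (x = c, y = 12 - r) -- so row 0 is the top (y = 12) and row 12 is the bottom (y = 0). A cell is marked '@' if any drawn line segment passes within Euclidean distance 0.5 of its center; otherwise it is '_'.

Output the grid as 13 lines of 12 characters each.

Segment 0: (2,7) -> (2,12)
Segment 1: (2,12) -> (1,12)
Segment 2: (1,12) -> (1,6)
Segment 3: (1,6) -> (1,2)
Segment 4: (1,2) -> (1,0)
Segment 5: (1,0) -> (4,0)
Segment 6: (4,0) -> (4,3)
Segment 7: (4,3) -> (3,3)

Answer: _@@_________
_@@_________
_@@_________
_@@_________
_@@_________
_@@_________
_@__________
_@__________
_@__________
_@_@@_______
_@__@_______
_@__@_______
_@@@@_______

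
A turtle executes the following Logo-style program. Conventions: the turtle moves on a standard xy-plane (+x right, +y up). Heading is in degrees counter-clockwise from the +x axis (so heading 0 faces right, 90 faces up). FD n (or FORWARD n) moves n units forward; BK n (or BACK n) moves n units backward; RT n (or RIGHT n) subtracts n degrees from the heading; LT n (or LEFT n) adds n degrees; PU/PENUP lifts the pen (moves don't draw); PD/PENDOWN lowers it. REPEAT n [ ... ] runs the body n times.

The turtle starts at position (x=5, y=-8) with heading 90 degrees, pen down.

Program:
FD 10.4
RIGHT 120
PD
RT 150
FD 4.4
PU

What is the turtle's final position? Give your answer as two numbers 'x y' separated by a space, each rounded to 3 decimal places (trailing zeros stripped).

Answer: 0.6 2.4

Derivation:
Executing turtle program step by step:
Start: pos=(5,-8), heading=90, pen down
FD 10.4: (5,-8) -> (5,2.4) [heading=90, draw]
RT 120: heading 90 -> 330
PD: pen down
RT 150: heading 330 -> 180
FD 4.4: (5,2.4) -> (0.6,2.4) [heading=180, draw]
PU: pen up
Final: pos=(0.6,2.4), heading=180, 2 segment(s) drawn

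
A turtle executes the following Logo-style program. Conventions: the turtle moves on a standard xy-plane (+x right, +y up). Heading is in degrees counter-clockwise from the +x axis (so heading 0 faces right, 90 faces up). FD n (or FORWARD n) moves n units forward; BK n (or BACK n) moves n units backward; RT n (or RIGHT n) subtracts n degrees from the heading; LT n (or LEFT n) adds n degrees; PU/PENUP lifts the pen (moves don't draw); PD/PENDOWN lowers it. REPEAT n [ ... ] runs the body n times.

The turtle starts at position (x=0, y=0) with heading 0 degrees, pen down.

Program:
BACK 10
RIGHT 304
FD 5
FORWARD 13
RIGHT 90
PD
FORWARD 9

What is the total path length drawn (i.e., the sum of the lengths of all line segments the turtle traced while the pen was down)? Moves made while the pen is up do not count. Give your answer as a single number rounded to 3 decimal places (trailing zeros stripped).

Answer: 37

Derivation:
Executing turtle program step by step:
Start: pos=(0,0), heading=0, pen down
BK 10: (0,0) -> (-10,0) [heading=0, draw]
RT 304: heading 0 -> 56
FD 5: (-10,0) -> (-7.204,4.145) [heading=56, draw]
FD 13: (-7.204,4.145) -> (0.065,14.923) [heading=56, draw]
RT 90: heading 56 -> 326
PD: pen down
FD 9: (0.065,14.923) -> (7.527,9.89) [heading=326, draw]
Final: pos=(7.527,9.89), heading=326, 4 segment(s) drawn

Segment lengths:
  seg 1: (0,0) -> (-10,0), length = 10
  seg 2: (-10,0) -> (-7.204,4.145), length = 5
  seg 3: (-7.204,4.145) -> (0.065,14.923), length = 13
  seg 4: (0.065,14.923) -> (7.527,9.89), length = 9
Total = 37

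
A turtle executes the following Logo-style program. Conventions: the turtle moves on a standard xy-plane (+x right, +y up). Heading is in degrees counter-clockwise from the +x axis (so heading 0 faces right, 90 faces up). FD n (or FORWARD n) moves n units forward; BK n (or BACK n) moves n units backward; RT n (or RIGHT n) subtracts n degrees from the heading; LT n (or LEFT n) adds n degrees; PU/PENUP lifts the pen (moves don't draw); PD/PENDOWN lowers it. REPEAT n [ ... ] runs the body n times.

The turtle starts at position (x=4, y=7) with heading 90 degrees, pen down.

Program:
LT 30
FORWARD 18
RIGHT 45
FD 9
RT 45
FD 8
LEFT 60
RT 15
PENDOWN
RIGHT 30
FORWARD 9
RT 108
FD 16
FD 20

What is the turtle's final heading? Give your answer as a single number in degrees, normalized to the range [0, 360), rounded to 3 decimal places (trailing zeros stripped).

Executing turtle program step by step:
Start: pos=(4,7), heading=90, pen down
LT 30: heading 90 -> 120
FD 18: (4,7) -> (-5,22.588) [heading=120, draw]
RT 45: heading 120 -> 75
FD 9: (-5,22.588) -> (-2.671,31.282) [heading=75, draw]
RT 45: heading 75 -> 30
FD 8: (-2.671,31.282) -> (4.258,35.282) [heading=30, draw]
LT 60: heading 30 -> 90
RT 15: heading 90 -> 75
PD: pen down
RT 30: heading 75 -> 45
FD 9: (4.258,35.282) -> (10.622,41.646) [heading=45, draw]
RT 108: heading 45 -> 297
FD 16: (10.622,41.646) -> (17.885,27.39) [heading=297, draw]
FD 20: (17.885,27.39) -> (26.965,9.57) [heading=297, draw]
Final: pos=(26.965,9.57), heading=297, 6 segment(s) drawn

Answer: 297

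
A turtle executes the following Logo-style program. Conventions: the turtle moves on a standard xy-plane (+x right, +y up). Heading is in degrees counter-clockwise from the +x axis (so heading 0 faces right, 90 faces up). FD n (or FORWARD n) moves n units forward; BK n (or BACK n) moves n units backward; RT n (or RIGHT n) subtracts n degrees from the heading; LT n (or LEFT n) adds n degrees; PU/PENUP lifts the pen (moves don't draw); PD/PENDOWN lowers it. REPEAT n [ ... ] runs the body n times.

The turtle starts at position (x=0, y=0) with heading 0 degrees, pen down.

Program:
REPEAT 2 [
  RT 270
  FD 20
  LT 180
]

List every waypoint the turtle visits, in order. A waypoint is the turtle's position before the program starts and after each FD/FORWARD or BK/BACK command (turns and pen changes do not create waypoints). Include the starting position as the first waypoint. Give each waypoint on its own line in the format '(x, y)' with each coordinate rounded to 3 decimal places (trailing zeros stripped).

Executing turtle program step by step:
Start: pos=(0,0), heading=0, pen down
REPEAT 2 [
  -- iteration 1/2 --
  RT 270: heading 0 -> 90
  FD 20: (0,0) -> (0,20) [heading=90, draw]
  LT 180: heading 90 -> 270
  -- iteration 2/2 --
  RT 270: heading 270 -> 0
  FD 20: (0,20) -> (20,20) [heading=0, draw]
  LT 180: heading 0 -> 180
]
Final: pos=(20,20), heading=180, 2 segment(s) drawn
Waypoints (3 total):
(0, 0)
(0, 20)
(20, 20)

Answer: (0, 0)
(0, 20)
(20, 20)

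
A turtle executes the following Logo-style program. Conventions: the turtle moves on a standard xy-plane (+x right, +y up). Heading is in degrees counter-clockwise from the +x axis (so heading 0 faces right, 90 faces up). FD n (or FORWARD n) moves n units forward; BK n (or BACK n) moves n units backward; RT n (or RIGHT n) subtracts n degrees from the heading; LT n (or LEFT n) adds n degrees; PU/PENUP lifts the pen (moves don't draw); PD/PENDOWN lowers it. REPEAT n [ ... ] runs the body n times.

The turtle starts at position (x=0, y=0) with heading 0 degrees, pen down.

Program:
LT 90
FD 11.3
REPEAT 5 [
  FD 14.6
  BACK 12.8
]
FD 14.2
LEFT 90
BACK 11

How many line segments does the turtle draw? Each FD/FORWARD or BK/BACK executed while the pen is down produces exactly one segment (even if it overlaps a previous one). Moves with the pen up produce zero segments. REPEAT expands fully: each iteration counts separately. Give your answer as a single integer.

Answer: 13

Derivation:
Executing turtle program step by step:
Start: pos=(0,0), heading=0, pen down
LT 90: heading 0 -> 90
FD 11.3: (0,0) -> (0,11.3) [heading=90, draw]
REPEAT 5 [
  -- iteration 1/5 --
  FD 14.6: (0,11.3) -> (0,25.9) [heading=90, draw]
  BK 12.8: (0,25.9) -> (0,13.1) [heading=90, draw]
  -- iteration 2/5 --
  FD 14.6: (0,13.1) -> (0,27.7) [heading=90, draw]
  BK 12.8: (0,27.7) -> (0,14.9) [heading=90, draw]
  -- iteration 3/5 --
  FD 14.6: (0,14.9) -> (0,29.5) [heading=90, draw]
  BK 12.8: (0,29.5) -> (0,16.7) [heading=90, draw]
  -- iteration 4/5 --
  FD 14.6: (0,16.7) -> (0,31.3) [heading=90, draw]
  BK 12.8: (0,31.3) -> (0,18.5) [heading=90, draw]
  -- iteration 5/5 --
  FD 14.6: (0,18.5) -> (0,33.1) [heading=90, draw]
  BK 12.8: (0,33.1) -> (0,20.3) [heading=90, draw]
]
FD 14.2: (0,20.3) -> (0,34.5) [heading=90, draw]
LT 90: heading 90 -> 180
BK 11: (0,34.5) -> (11,34.5) [heading=180, draw]
Final: pos=(11,34.5), heading=180, 13 segment(s) drawn
Segments drawn: 13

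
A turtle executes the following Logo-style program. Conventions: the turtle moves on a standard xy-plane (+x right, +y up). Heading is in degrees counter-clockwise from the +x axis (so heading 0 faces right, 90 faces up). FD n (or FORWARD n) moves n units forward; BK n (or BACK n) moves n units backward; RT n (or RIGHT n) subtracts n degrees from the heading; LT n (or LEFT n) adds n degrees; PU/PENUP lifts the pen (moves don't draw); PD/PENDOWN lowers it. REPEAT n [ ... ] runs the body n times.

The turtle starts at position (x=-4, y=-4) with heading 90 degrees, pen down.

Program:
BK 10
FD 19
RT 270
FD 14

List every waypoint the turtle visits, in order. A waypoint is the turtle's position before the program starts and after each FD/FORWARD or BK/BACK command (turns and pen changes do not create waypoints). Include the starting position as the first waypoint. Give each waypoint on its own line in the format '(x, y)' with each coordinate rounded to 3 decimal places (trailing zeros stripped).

Answer: (-4, -4)
(-4, -14)
(-4, 5)
(-18, 5)

Derivation:
Executing turtle program step by step:
Start: pos=(-4,-4), heading=90, pen down
BK 10: (-4,-4) -> (-4,-14) [heading=90, draw]
FD 19: (-4,-14) -> (-4,5) [heading=90, draw]
RT 270: heading 90 -> 180
FD 14: (-4,5) -> (-18,5) [heading=180, draw]
Final: pos=(-18,5), heading=180, 3 segment(s) drawn
Waypoints (4 total):
(-4, -4)
(-4, -14)
(-4, 5)
(-18, 5)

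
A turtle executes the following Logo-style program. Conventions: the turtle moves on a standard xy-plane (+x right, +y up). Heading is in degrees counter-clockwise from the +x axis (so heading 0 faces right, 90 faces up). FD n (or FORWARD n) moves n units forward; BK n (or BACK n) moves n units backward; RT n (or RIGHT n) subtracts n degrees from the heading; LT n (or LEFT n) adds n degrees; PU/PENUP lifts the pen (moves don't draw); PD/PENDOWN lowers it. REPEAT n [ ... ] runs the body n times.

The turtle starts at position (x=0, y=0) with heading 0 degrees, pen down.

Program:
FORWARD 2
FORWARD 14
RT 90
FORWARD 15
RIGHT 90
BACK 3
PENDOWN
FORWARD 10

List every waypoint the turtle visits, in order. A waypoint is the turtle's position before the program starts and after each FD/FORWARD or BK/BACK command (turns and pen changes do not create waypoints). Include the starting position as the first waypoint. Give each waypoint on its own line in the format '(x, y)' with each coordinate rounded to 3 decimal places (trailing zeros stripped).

Answer: (0, 0)
(2, 0)
(16, 0)
(16, -15)
(19, -15)
(9, -15)

Derivation:
Executing turtle program step by step:
Start: pos=(0,0), heading=0, pen down
FD 2: (0,0) -> (2,0) [heading=0, draw]
FD 14: (2,0) -> (16,0) [heading=0, draw]
RT 90: heading 0 -> 270
FD 15: (16,0) -> (16,-15) [heading=270, draw]
RT 90: heading 270 -> 180
BK 3: (16,-15) -> (19,-15) [heading=180, draw]
PD: pen down
FD 10: (19,-15) -> (9,-15) [heading=180, draw]
Final: pos=(9,-15), heading=180, 5 segment(s) drawn
Waypoints (6 total):
(0, 0)
(2, 0)
(16, 0)
(16, -15)
(19, -15)
(9, -15)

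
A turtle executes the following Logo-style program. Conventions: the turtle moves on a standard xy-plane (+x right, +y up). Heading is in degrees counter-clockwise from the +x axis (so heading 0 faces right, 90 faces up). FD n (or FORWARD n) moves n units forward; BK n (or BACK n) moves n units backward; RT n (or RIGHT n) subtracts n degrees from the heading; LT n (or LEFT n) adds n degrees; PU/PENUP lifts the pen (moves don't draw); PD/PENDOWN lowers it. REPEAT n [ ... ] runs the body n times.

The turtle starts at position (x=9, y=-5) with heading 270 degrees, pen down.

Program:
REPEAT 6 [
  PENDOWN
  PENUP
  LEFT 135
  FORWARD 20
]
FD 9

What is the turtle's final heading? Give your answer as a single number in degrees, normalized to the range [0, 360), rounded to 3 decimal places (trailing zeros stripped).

Answer: 0

Derivation:
Executing turtle program step by step:
Start: pos=(9,-5), heading=270, pen down
REPEAT 6 [
  -- iteration 1/6 --
  PD: pen down
  PU: pen up
  LT 135: heading 270 -> 45
  FD 20: (9,-5) -> (23.142,9.142) [heading=45, move]
  -- iteration 2/6 --
  PD: pen down
  PU: pen up
  LT 135: heading 45 -> 180
  FD 20: (23.142,9.142) -> (3.142,9.142) [heading=180, move]
  -- iteration 3/6 --
  PD: pen down
  PU: pen up
  LT 135: heading 180 -> 315
  FD 20: (3.142,9.142) -> (17.284,-5) [heading=315, move]
  -- iteration 4/6 --
  PD: pen down
  PU: pen up
  LT 135: heading 315 -> 90
  FD 20: (17.284,-5) -> (17.284,15) [heading=90, move]
  -- iteration 5/6 --
  PD: pen down
  PU: pen up
  LT 135: heading 90 -> 225
  FD 20: (17.284,15) -> (3.142,0.858) [heading=225, move]
  -- iteration 6/6 --
  PD: pen down
  PU: pen up
  LT 135: heading 225 -> 0
  FD 20: (3.142,0.858) -> (23.142,0.858) [heading=0, move]
]
FD 9: (23.142,0.858) -> (32.142,0.858) [heading=0, move]
Final: pos=(32.142,0.858), heading=0, 0 segment(s) drawn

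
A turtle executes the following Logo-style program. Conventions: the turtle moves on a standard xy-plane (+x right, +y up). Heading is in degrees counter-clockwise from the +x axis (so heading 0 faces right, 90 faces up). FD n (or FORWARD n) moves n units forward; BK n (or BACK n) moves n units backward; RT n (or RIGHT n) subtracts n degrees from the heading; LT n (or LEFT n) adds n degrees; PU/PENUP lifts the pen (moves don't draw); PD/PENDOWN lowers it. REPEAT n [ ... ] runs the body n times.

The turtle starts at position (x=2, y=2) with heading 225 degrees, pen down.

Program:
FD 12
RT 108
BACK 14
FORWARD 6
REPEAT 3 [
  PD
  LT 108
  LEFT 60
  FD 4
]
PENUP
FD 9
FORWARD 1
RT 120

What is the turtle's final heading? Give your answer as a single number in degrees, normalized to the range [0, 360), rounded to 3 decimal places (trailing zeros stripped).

Answer: 141

Derivation:
Executing turtle program step by step:
Start: pos=(2,2), heading=225, pen down
FD 12: (2,2) -> (-6.485,-6.485) [heading=225, draw]
RT 108: heading 225 -> 117
BK 14: (-6.485,-6.485) -> (-0.129,-18.959) [heading=117, draw]
FD 6: (-0.129,-18.959) -> (-2.853,-13.613) [heading=117, draw]
REPEAT 3 [
  -- iteration 1/3 --
  PD: pen down
  LT 108: heading 117 -> 225
  LT 60: heading 225 -> 285
  FD 4: (-2.853,-13.613) -> (-1.818,-17.477) [heading=285, draw]
  -- iteration 2/3 --
  PD: pen down
  LT 108: heading 285 -> 33
  LT 60: heading 33 -> 93
  FD 4: (-1.818,-17.477) -> (-2.027,-13.483) [heading=93, draw]
  -- iteration 3/3 --
  PD: pen down
  LT 108: heading 93 -> 201
  LT 60: heading 201 -> 261
  FD 4: (-2.027,-13.483) -> (-2.653,-17.433) [heading=261, draw]
]
PU: pen up
FD 9: (-2.653,-17.433) -> (-4.061,-26.322) [heading=261, move]
FD 1: (-4.061,-26.322) -> (-4.218,-27.31) [heading=261, move]
RT 120: heading 261 -> 141
Final: pos=(-4.218,-27.31), heading=141, 6 segment(s) drawn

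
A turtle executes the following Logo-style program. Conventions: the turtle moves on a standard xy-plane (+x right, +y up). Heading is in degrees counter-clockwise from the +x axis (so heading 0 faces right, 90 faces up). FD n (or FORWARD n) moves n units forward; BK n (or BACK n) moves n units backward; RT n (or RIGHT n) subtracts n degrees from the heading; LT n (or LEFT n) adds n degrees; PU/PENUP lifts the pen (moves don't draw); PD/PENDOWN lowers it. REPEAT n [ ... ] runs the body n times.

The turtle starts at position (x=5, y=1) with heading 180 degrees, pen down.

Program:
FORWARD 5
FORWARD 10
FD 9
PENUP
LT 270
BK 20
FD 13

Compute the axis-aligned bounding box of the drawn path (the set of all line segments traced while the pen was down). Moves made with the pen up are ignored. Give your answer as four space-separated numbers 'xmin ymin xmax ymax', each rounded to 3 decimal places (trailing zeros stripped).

Answer: -19 1 5 1

Derivation:
Executing turtle program step by step:
Start: pos=(5,1), heading=180, pen down
FD 5: (5,1) -> (0,1) [heading=180, draw]
FD 10: (0,1) -> (-10,1) [heading=180, draw]
FD 9: (-10,1) -> (-19,1) [heading=180, draw]
PU: pen up
LT 270: heading 180 -> 90
BK 20: (-19,1) -> (-19,-19) [heading=90, move]
FD 13: (-19,-19) -> (-19,-6) [heading=90, move]
Final: pos=(-19,-6), heading=90, 3 segment(s) drawn

Segment endpoints: x in {-19, -10, 0, 5}, y in {1, 1, 1, 1}
xmin=-19, ymin=1, xmax=5, ymax=1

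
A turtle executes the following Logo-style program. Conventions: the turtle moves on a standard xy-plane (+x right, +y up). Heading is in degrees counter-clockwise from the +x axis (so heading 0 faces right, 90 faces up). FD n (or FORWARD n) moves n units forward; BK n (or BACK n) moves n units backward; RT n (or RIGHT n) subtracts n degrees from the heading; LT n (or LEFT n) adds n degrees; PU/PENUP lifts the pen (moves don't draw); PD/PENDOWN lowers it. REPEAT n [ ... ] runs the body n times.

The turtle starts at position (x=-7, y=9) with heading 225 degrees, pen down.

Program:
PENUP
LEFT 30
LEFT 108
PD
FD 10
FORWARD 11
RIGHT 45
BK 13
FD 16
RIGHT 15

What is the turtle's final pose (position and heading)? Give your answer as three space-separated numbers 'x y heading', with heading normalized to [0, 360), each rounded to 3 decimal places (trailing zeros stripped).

Answer: 16.201 8.092 303

Derivation:
Executing turtle program step by step:
Start: pos=(-7,9), heading=225, pen down
PU: pen up
LT 30: heading 225 -> 255
LT 108: heading 255 -> 3
PD: pen down
FD 10: (-7,9) -> (2.986,9.523) [heading=3, draw]
FD 11: (2.986,9.523) -> (13.971,10.099) [heading=3, draw]
RT 45: heading 3 -> 318
BK 13: (13.971,10.099) -> (4.31,18.798) [heading=318, draw]
FD 16: (4.31,18.798) -> (16.201,8.092) [heading=318, draw]
RT 15: heading 318 -> 303
Final: pos=(16.201,8.092), heading=303, 4 segment(s) drawn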